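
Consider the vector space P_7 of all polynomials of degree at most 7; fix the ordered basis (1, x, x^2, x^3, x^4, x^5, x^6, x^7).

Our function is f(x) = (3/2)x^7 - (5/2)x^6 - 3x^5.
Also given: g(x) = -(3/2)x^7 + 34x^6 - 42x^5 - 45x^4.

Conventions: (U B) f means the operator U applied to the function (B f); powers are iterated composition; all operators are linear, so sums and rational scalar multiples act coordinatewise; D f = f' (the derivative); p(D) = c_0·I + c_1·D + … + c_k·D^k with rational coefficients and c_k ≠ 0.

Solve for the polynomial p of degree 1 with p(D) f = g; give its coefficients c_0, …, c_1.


D^0 f = (3/2)x^7 - (5/2)x^6 - 3x^5
D^1 f = (21/2)x^6 - 15x^5 - 15x^4
matching coefficients of g against c_0 f + c_1 Df + … from the top degree down determines the c_i
solution: c_0 = -1, c_1 = 3

p(D) = -I + 3·D, i.e. c_0 = -1, c_1 = 3


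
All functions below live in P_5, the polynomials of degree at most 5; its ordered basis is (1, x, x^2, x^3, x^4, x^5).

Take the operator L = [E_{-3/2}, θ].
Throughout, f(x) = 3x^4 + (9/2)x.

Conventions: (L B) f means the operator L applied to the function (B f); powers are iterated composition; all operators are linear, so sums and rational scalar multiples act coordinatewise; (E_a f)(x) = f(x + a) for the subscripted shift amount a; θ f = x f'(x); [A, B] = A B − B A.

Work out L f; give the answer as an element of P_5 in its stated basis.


θ f = 12x^4 + (9/2)x
E_{-3/2} θ f = 12x^4 - 72x^3 + 162x^2 - (315/2)x + 54
E_{-3/2} f = 3x^4 - 18x^3 + (81/2)x^2 - 36x + 135/16
θ E_{-3/2} f = 12x^4 - 54x^3 + 81x^2 - 36x
[E_{-3/2}, θ] f = -18x^3 + 81x^2 - (243/2)x + 54

the result is g(x) = -18x^3 + 81x^2 - (243/2)x + 54


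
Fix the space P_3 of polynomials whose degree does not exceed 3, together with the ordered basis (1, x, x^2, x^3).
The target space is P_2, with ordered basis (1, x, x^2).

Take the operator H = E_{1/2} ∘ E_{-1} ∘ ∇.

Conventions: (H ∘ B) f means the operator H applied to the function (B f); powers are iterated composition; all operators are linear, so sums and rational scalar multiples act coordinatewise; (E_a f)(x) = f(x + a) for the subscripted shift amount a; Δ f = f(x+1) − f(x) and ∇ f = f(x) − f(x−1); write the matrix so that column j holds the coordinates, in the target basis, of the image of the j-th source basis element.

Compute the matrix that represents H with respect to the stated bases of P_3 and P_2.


image of 1: 0
image of x: 1
image of x^2: 2x - 2
image of x^3: 3x^2 - 6x + 13/4
each image's coordinates form column j of the matrix

the matrix is [[0, 1, -2, 13/4]; [0, 0, 2, -6]; [0, 0, 0, 3]] (rows listed top to bottom)


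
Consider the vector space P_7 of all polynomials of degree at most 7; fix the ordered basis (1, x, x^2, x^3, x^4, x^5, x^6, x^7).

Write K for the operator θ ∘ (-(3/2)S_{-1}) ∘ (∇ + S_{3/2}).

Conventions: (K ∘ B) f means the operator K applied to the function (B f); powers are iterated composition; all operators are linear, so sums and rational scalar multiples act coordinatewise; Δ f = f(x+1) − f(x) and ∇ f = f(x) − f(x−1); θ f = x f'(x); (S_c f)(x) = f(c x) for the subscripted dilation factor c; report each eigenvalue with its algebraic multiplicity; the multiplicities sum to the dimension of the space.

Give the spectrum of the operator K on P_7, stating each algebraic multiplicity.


image of 1: 0
image of x: (9/4)x
image of x^2: -(27/4)x^2 + 3x
image of x^3: (243/16)x^3 - 9x^2 - (9/2)x
image of x^4: -(243/8)x^4 + 18x^3 + 18x^2 + 6x
image of x^5: (3645/64)x^5 - 30x^4 - 45x^3 - 30x^2 - (15/2)x
image of x^6: -(6561/64)x^6 + 45x^5 + 90x^4 + 90x^3 + 45x^2 + 9x
image of x^7: (45927/256)x^7 - 63x^6 - (315/2)x^5 - 210x^4 - (315/2)x^3 - 63x^2 - (21/2)x
the matrix is upper triangular; its diagonal is (0, 9/4, -27/4, 243/16, -243/8, 3645/64, -6561/64, 45927/256)
for a triangular matrix the eigenvalues are the diagonal entries, with algebraic multiplicity their repetition count

λ = -6561/64 (multiplicity 1), λ = -243/8 (multiplicity 1), λ = -27/4 (multiplicity 1), λ = 0 (multiplicity 1), λ = 9/4 (multiplicity 1), λ = 243/16 (multiplicity 1), λ = 3645/64 (multiplicity 1), λ = 45927/256 (multiplicity 1)


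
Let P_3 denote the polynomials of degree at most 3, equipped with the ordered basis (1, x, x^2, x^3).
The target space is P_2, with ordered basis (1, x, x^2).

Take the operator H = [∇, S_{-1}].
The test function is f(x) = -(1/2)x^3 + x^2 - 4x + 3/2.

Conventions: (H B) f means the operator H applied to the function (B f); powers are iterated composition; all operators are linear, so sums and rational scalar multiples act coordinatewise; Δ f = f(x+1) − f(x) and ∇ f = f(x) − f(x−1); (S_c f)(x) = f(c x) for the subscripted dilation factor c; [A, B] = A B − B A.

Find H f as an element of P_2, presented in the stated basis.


g(x) = 3x^2 + 4x + 9

S_{-1} f = (1/2)x^3 + x^2 + 4x + 3/2
∇ S_{-1} f = (3/2)x^2 + (1/2)x + 7/2
∇ f = -(3/2)x^2 + (7/2)x - 11/2
S_{-1} ∇ f = -(3/2)x^2 - (7/2)x - 11/2
[∇, S_{-1}] f = 3x^2 + 4x + 9


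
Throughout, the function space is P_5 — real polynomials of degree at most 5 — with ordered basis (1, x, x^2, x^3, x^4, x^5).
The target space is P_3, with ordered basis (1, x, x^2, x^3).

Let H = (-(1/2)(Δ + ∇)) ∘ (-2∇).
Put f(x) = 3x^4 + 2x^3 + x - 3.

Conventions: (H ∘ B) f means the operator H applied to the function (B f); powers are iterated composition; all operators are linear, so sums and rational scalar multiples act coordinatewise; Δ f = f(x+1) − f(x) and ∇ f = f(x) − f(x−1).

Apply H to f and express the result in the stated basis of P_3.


the image equals g(x) = 72x^2 - 48x + 36

∇ f = 12x^3 - 12x^2 + 6x
(-2∇) f = -24x^3 + 24x^2 - 12x
Δ (-2∇) f = -72x^2 - 24x - 12
∇ (-2∇) f = -72x^2 + 120x - 60
(Δ + ∇) (-2∇) f = -144x^2 + 96x - 72
(-(1/2)(Δ + ∇)) (-2∇) f = 72x^2 - 48x + 36


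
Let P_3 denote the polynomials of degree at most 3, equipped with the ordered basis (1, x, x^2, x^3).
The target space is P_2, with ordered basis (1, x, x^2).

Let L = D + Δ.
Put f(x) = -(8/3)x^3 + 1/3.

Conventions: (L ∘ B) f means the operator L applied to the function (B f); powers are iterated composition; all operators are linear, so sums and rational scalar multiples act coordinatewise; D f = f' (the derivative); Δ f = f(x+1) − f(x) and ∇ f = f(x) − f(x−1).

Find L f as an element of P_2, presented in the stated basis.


g(x) = -16x^2 - 8x - 8/3

D f = -8x^2
Δ f = -8x^2 - 8x - 8/3
(D + Δ) f = -16x^2 - 8x - 8/3


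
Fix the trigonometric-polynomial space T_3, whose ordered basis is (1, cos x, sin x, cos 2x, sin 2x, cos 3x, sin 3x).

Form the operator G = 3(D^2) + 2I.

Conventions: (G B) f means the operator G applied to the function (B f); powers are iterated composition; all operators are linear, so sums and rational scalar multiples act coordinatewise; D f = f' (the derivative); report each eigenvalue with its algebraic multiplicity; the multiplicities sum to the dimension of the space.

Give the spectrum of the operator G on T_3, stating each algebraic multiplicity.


image of 1: 2
image of cos x: -cos x
image of sin x: -sin x
image of cos 2x: -10cos 2x
image of sin 2x: -10sin 2x
image of cos 3x: -25cos 3x
image of sin 3x: -25sin 3x
the matrix is diagonal; its diagonal is (2, -1, -1, -10, -10, -25, -25)
for a triangular matrix the eigenvalues are the diagonal entries, with algebraic multiplicity their repetition count

λ = -25 (multiplicity 2), λ = -10 (multiplicity 2), λ = -1 (multiplicity 2), λ = 2 (multiplicity 1)


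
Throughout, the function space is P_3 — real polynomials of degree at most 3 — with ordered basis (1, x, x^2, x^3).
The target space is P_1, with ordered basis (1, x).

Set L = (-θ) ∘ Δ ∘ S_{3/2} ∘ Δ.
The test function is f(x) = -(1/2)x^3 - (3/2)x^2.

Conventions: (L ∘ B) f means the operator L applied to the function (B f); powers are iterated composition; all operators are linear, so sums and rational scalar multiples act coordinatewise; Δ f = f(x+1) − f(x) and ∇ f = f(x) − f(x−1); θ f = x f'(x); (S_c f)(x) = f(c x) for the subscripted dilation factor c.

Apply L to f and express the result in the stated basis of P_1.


g(x) = (27/4)x

Δ f = -(3/2)x^2 - (9/2)x - 2
S_{3/2} Δ f = -(27/8)x^2 - (27/4)x - 2
Δ S_{3/2} Δ f = -(27/4)x - 81/8
θ (Δ ∘ S_{3/2} ∘ Δ) f = -(27/4)x
(-θ) (Δ ∘ S_{3/2} ∘ Δ) f = (27/4)x


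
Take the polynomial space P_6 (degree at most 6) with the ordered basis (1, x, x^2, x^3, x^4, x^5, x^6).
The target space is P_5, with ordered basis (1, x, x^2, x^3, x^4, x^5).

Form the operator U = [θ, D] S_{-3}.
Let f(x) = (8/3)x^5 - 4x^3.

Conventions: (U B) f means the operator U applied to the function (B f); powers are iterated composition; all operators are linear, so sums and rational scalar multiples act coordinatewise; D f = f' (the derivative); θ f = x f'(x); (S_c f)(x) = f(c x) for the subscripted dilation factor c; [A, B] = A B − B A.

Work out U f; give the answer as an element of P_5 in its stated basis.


S_{-3} f = -648x^5 + 108x^3
D S_{-3} f = -3240x^4 + 324x^2
θ D S_{-3} f = -12960x^4 + 648x^2
θ S_{-3} f = -3240x^5 + 324x^3
D θ S_{-3} f = -16200x^4 + 972x^2
[θ, D] S_{-3} f = 3240x^4 - 324x^2

the result is g(x) = 3240x^4 - 324x^2


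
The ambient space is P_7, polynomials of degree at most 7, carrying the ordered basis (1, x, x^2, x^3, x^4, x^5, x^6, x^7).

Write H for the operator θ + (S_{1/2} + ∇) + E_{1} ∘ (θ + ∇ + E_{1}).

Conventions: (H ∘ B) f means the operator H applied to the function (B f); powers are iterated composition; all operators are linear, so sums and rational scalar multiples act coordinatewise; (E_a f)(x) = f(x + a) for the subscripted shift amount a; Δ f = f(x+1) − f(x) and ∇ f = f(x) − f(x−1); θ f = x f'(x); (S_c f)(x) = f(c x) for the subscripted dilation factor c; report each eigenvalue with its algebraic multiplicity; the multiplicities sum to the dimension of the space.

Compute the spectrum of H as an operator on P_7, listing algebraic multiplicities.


image of 1: 2
image of x: (7/2)x + 5
image of x^2: (21/4)x^2 + 12x + 6
image of x^3: (57/8)x^3 + 21x^2 + 21x + 13
image of x^4: (145/16)x^4 + 32x^3 + 48x^2 + 56x + 20
image of x^5: (353/32)x^5 + 45x^4 + 90x^3 + 150x^2 + 105x + 39
image of x^6: (833/64)x^6 + 60x^5 + 150x^4 + 320x^3 + 330x^2 + 240x + 70
image of x^7: (1921/128)x^7 + 77x^6 + 231x^5 + 595x^4 + 805x^3 + 861x^2 + 497x + 137
the matrix is upper triangular; its diagonal is (2, 7/2, 21/4, 57/8, 145/16, 353/32, 833/64, 1921/128)
for a triangular matrix the eigenvalues are the diagonal entries, with algebraic multiplicity their repetition count

λ = 2 (multiplicity 1), λ = 7/2 (multiplicity 1), λ = 21/4 (multiplicity 1), λ = 57/8 (multiplicity 1), λ = 145/16 (multiplicity 1), λ = 353/32 (multiplicity 1), λ = 833/64 (multiplicity 1), λ = 1921/128 (multiplicity 1)


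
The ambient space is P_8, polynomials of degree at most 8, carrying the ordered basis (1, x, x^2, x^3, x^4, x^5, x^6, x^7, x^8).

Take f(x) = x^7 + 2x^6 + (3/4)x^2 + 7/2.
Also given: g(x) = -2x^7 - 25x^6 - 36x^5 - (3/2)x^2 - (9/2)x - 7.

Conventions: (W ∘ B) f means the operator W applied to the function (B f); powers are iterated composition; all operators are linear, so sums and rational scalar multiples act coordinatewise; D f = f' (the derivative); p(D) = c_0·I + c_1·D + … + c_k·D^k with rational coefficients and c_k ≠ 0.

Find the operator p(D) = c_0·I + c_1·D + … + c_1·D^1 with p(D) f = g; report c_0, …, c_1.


D^0 f = x^7 + 2x^6 + (3/4)x^2 + 7/2
D^1 f = 7x^6 + 12x^5 + (3/2)x
matching coefficients of g against c_0 f + c_1 Df + … from the top degree down determines the c_i
solution: c_0 = -2, c_1 = -3

c_0 = -2, c_1 = -3


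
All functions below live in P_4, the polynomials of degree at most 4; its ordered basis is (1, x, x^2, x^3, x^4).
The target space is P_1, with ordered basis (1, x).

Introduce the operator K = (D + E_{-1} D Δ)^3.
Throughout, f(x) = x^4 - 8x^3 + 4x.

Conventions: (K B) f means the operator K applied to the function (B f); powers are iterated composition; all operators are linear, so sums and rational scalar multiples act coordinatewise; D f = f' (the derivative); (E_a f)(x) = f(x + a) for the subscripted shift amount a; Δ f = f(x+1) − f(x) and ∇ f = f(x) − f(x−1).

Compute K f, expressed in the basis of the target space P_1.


the image equals g(x) = 24x + 24

D f = 4x^3 - 24x^2 + 4
Δ f = 4x^3 - 18x^2 - 20x - 3
D Δ f = 12x^2 - 36x - 20
E_{-1} D Δ f = 12x^2 - 60x + 28
(D + E_{-1} D Δ) f = 4x^3 - 12x^2 - 60x + 32
D (D + E_{-1} D Δ) f = 12x^2 - 24x - 60
Δ (D + E_{-1} D Δ) f = 12x^2 - 12x - 68
D Δ (D + E_{-1} D Δ) f = 24x - 12
E_{-1} D Δ (D + E_{-1} D Δ) f = 24x - 36
(D + E_{-1} D Δ) (D + E_{-1} D Δ) f = 12x^2 - 96
D (D + E_{-1} D Δ) (D + E_{-1} D Δ) f = 24x
Δ (D + E_{-1} D Δ) (D + E_{-1} D Δ) f = 24x + 12
D Δ (D + E_{-1} D Δ) (D + E_{-1} D Δ) f = 24
E_{-1} D Δ (D + E_{-1} D Δ) (D + E_{-1} D Δ) f = 24
(D + E_{-1} D Δ) (D + E_{-1} D Δ) (D + E_{-1} D Δ) f = 24x + 24


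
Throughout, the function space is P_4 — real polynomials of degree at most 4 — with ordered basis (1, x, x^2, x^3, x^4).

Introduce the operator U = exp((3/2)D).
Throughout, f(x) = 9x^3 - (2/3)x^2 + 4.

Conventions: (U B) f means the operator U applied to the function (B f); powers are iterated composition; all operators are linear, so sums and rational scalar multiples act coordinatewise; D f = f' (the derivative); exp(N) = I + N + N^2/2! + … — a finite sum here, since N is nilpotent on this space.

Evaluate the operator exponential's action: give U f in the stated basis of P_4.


g(x) = 9x^3 + (239/6)x^2 + (235/4)x + 263/8

order-1 term: (81/2)x^2 - 2x
order-2 term: (243/4)x - 3/2
order-3 term: 243/8
the series for exp((3/2)D) f terminates at order 3
exp((3/2)D) f = 9x^3 + (239/6)x^2 + (235/4)x + 263/8


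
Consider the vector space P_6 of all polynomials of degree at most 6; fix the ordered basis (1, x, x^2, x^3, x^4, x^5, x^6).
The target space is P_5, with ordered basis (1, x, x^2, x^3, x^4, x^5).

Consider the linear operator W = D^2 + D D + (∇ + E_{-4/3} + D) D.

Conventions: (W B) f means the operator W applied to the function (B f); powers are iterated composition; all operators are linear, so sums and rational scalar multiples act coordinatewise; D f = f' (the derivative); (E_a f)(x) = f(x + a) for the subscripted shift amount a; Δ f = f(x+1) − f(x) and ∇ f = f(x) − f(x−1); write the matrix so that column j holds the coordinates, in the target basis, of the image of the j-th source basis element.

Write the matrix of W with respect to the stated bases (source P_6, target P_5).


image of 1: 0
image of x: 1
image of x^2: 2x + 16/3
image of x^3: 3x^2 + 16x + 7/3
image of x^4: 4x^3 + 32x^2 + (28/3)x - 148/27
image of x^5: 5x^4 + (160/3)x^3 + (70/3)x^2 - (740/27)x + 875/81
image of x^6: 6x^5 + 80x^4 + (140/3)x^3 - (740/9)x^2 + (1750/27)x - 1562/81
each image's coordinates form column j of the matrix

the matrix is [[0, 1, 16/3, 7/3, -148/27, 875/81, -1562/81]; [0, 0, 2, 16, 28/3, -740/27, 1750/27]; [0, 0, 0, 3, 32, 70/3, -740/9]; [0, 0, 0, 0, 4, 160/3, 140/3]; [0, 0, 0, 0, 0, 5, 80]; [0, 0, 0, 0, 0, 0, 6]] (rows listed top to bottom)


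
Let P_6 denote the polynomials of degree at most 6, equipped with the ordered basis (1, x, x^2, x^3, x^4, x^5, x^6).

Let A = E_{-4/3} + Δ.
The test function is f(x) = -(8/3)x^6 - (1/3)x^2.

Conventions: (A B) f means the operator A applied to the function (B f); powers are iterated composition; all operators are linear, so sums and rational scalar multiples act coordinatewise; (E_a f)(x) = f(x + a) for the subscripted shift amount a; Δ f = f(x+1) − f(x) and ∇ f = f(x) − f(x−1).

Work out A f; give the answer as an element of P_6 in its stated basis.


g(x) = -(8/3)x^6 + (16/3)x^5 - (1000/9)x^4 + (5920/81)x^3 - (13507/81)x^2 + (12550/243)x - 40625/2187

E_{-4/3} f = -(8/3)x^6 + (64/3)x^5 - (640/9)x^4 + (10240/81)x^3 - (10267/81)x^2 + (16600/243)x - 34064/2187
Δ f = -16x^5 - 40x^4 - (160/3)x^3 - 40x^2 - (50/3)x - 3
(E_{-4/3} + Δ) f = -(8/3)x^6 + (16/3)x^5 - (1000/9)x^4 + (5920/81)x^3 - (13507/81)x^2 + (12550/243)x - 40625/2187


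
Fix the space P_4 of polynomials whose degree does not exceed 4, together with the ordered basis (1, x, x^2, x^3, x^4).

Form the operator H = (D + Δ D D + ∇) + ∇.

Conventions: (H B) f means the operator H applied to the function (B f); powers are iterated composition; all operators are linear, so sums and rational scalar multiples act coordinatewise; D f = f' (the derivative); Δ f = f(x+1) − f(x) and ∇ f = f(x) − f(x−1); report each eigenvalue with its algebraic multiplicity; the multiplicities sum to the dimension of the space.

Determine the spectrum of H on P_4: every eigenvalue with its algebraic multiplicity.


λ = 0 (multiplicity 5)

image of 1: 0
image of x: 3
image of x^2: 6x - 2
image of x^3: 9x^2 - 6x + 8
image of x^4: 12x^3 - 12x^2 + 32x + 10
the matrix is upper triangular; its diagonal is (0, 0, 0, 0, 0)
for a triangular matrix the eigenvalues are the diagonal entries, with algebraic multiplicity their repetition count


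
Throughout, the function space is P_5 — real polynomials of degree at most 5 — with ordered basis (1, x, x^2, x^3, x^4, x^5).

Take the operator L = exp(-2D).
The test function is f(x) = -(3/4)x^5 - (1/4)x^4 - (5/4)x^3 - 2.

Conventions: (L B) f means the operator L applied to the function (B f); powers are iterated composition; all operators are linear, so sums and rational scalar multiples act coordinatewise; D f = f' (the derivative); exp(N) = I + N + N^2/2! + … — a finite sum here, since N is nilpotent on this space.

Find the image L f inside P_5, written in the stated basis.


order-1 term: (15/2)x^4 + 2x^3 + (15/2)x^2
order-2 term: -30x^3 - 6x^2 - 15x
order-3 term: 60x^2 + 8x + 10
order-4 term: -60x - 4
order-5 term: 24
the series for exp(-2D) f terminates at order 5
exp(-2D) f = -(3/4)x^5 + (29/4)x^4 - (117/4)x^3 + (123/2)x^2 - 67x + 28

g(x) = -(3/4)x^5 + (29/4)x^4 - (117/4)x^3 + (123/2)x^2 - 67x + 28


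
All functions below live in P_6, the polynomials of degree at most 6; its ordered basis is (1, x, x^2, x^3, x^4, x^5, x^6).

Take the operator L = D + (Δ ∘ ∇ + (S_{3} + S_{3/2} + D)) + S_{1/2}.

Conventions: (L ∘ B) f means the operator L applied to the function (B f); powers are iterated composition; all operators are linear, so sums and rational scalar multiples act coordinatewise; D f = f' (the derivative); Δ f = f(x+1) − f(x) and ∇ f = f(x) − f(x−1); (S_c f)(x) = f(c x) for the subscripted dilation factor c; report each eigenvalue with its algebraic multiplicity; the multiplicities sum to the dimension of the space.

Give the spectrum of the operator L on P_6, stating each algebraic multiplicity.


λ = 3 (multiplicity 1), λ = 5 (multiplicity 1), λ = 23/2 (multiplicity 1), λ = 61/2 (multiplicity 1), λ = 689/8 (multiplicity 1), λ = 2005/8 (multiplicity 1), λ = 23693/32 (multiplicity 1)

image of 1: 3
image of x: 5x + 2
image of x^2: (23/2)x^2 + 4x + 2
image of x^3: (61/2)x^3 + 6x^2 + 6x
image of x^4: (689/8)x^4 + 8x^3 + 12x^2 + 2
image of x^5: (2005/8)x^5 + 10x^4 + 20x^3 + 10x
image of x^6: (23693/32)x^6 + 12x^5 + 30x^4 + 30x^2 + 2
the matrix is upper triangular; its diagonal is (3, 5, 23/2, 61/2, 689/8, 2005/8, 23693/32)
for a triangular matrix the eigenvalues are the diagonal entries, with algebraic multiplicity their repetition count


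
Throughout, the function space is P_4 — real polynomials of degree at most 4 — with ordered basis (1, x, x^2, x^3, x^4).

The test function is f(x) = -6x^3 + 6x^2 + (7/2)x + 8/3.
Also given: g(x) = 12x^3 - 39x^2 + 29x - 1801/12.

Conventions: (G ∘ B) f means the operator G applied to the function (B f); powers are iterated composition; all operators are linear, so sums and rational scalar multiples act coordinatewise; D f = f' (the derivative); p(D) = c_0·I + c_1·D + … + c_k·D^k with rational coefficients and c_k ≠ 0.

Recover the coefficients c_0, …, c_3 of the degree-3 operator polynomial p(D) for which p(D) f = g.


c_0 = -2, c_1 = 3/2, c_2 = -1/2, c_3 = 4

D^0 f = -6x^3 + 6x^2 + (7/2)x + 8/3
D^1 f = -18x^2 + 12x + 7/2
D^2 f = -36x + 12
D^3 f = -36
matching coefficients of g against c_0 f + c_1 Df + … from the top degree down determines the c_i
solution: c_0 = -2, c_1 = 3/2, c_2 = -1/2, c_3 = 4


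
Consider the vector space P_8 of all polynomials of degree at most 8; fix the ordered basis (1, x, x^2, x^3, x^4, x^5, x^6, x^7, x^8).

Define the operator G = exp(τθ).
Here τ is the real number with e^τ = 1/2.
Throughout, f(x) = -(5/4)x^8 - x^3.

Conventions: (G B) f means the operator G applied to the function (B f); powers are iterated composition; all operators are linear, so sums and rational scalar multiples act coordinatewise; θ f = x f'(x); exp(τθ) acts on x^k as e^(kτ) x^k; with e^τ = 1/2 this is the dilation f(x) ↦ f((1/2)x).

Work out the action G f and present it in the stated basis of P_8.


the image equals g(x) = -(5/1024)x^8 - (1/8)x^3

exp(τθ) x^k = e^(kτ) x^k; with e^τ = 1/2 this sends x^k to (1/2)^k x^k
x^3 ↦ 1/8 x^3
x^8 ↦ 1/256 x^8
applying this coordinatewise to f: exp(τθ) f = -(5/1024)x^8 - (1/8)x^3


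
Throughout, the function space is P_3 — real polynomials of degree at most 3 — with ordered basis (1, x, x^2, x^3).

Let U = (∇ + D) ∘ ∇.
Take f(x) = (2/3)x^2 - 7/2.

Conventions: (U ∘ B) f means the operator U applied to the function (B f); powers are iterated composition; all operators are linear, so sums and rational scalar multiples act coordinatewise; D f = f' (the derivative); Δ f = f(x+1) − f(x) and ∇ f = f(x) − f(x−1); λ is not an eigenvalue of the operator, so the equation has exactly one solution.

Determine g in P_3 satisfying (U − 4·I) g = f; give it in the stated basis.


write g with unknown coordinates in the stated basis and equate coefficients in (U − 4·I) g = f
solving from the highest basis element down gives g = -(1/6)x^2 + 17/24
check: U g = -2/3
so U g − 4·g = (2/3)x^2 - 7/2 = f ✓

the result is g(x) = -(1/6)x^2 + 17/24


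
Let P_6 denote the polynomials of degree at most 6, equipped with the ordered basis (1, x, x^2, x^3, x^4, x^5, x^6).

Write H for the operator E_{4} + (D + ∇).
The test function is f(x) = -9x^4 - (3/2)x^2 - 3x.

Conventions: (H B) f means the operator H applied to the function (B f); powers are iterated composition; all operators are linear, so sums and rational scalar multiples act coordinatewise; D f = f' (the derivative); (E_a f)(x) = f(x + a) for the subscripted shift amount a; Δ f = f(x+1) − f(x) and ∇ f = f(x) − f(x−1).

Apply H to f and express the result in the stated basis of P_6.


E_{4} f = -9x^4 - 144x^3 - (1731/2)x^2 - 2319x - 2340
D f = -36x^3 - 3x - 3
∇ f = -36x^3 + 54x^2 - 39x + 15/2
(D + ∇) f = -72x^3 + 54x^2 - 42x + 9/2
(E_{4} + (D + ∇)) f = -9x^4 - 216x^3 - (1623/2)x^2 - 2361x - 4671/2

g(x) = -9x^4 - 216x^3 - (1623/2)x^2 - 2361x - 4671/2


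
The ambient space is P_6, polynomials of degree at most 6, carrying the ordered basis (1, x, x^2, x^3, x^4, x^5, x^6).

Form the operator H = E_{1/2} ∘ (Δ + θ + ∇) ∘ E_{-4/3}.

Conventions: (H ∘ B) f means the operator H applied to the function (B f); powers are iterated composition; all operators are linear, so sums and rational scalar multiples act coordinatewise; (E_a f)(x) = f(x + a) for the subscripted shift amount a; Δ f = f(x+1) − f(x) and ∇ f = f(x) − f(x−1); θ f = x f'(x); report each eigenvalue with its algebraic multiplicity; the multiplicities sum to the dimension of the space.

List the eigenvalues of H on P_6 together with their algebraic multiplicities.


λ = 0 (multiplicity 1), λ = 1 (multiplicity 1), λ = 2 (multiplicity 1), λ = 3 (multiplicity 1), λ = 4 (multiplicity 1), λ = 5 (multiplicity 1), λ = 6 (multiplicity 1)

image of 1: 0
image of x: x + 5/2
image of x^2: 2x^2 + (10/3)x - 25/6
image of x^3: 3x^3 + (5/2)x^2 - (125/12)x + 173/24
image of x^4: 4x^4 - (50/3)x^2 + (716/27)x - 1345/108
image of x^5: 5x^5 - (25/6)x^4 - (125/6)x^3 + (6535/108)x^2 - (77575/1296)x + 56809/2592
image of x^6: 6x^6 - 10x^5 - (125/6)x^4 + (985/9)x^3 - (37225/216)x^2 + (83651/648)x - 101545/2592
the matrix is upper triangular; its diagonal is (0, 1, 2, 3, 4, 5, 6)
for a triangular matrix the eigenvalues are the diagonal entries, with algebraic multiplicity their repetition count


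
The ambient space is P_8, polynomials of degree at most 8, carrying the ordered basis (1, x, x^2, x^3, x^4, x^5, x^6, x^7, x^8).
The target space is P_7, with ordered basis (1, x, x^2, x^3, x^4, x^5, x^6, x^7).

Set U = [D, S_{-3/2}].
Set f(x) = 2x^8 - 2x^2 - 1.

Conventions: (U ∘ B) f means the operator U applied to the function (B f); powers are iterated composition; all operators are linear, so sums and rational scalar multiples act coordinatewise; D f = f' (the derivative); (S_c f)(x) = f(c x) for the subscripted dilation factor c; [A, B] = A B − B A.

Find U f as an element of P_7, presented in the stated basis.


the image equals g(x) = (10935/16)x^7 - 15x

S_{-3/2} f = (6561/128)x^8 - (9/2)x^2 - 1
D S_{-3/2} f = (6561/16)x^7 - 9x
D f = 16x^7 - 4x
S_{-3/2} D f = -(2187/8)x^7 + 6x
[D, S_{-3/2}] f = (10935/16)x^7 - 15x


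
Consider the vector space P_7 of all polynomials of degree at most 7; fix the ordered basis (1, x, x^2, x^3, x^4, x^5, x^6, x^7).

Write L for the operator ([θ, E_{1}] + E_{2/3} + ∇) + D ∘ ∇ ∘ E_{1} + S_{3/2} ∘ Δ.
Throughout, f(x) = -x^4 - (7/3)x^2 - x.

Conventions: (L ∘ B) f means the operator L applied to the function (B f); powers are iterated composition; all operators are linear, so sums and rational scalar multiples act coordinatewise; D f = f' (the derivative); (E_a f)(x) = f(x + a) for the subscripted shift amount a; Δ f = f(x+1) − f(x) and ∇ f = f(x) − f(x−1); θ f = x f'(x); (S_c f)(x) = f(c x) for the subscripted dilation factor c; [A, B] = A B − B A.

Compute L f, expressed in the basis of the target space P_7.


E_{1} f = -x^4 - 4x^3 - (25/3)x^2 - (29/3)x - 13/3
θ E_{1} f = -4x^4 - 12x^3 - (50/3)x^2 - (29/3)x
θ f = -4x^4 - (14/3)x^2 - x
E_{1} θ f = -4x^4 - 16x^3 - (86/3)x^2 - (79/3)x - 29/3
[θ, E_{1}] f = 4x^3 + 12x^2 + (50/3)x + 29/3
E_{2/3} f = -x^4 - (8/3)x^3 - 5x^2 - (143/27)x - 154/81
∇ f = -4x^3 + 6x^2 - (26/3)x + 7/3
([θ, E_{1}] + E_{2/3} + ∇) f = -x^4 - (8/3)x^3 + 13x^2 + (73/27)x + 818/81
E_{1} f = -x^4 - 4x^3 - (25/3)x^2 - (29/3)x - 13/3
∇ E_{1} f = -4x^3 - 6x^2 - (26/3)x - 13/3
D ∇ E_{1} f = -12x^2 - 12x - 26/3
Δ f = -4x^3 - 6x^2 - (26/3)x - 13/3
S_{3/2} Δ f = -(27/2)x^3 - (27/2)x^2 - 13x - 13/3
(([θ, E_{1}] + E_{2/3} + ∇) + D ∘ ∇ ∘ E_{1} + S_{3/2} ∘ Δ) f = -x^4 - (97/6)x^3 - (25/2)x^2 - (602/27)x - 235/81

the result is g(x) = -x^4 - (97/6)x^3 - (25/2)x^2 - (602/27)x - 235/81


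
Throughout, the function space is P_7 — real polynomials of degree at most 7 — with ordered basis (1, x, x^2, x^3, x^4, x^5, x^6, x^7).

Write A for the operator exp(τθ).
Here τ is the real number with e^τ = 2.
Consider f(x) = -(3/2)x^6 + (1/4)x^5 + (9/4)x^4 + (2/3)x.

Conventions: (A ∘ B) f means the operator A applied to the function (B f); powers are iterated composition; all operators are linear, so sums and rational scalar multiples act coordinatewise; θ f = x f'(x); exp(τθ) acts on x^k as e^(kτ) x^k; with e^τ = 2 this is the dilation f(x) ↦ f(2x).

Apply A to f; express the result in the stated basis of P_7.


the result is g(x) = -96x^6 + 8x^5 + 36x^4 + (4/3)x

exp(τθ) x^k = e^(kτ) x^k; with e^τ = 2 this sends x^k to 2^k x^k
x ↦ 2 x
x^4 ↦ 16 x^4
x^5 ↦ 32 x^5
x^6 ↦ 64 x^6
applying this coordinatewise to f: exp(τθ) f = -96x^6 + 8x^5 + 36x^4 + (4/3)x


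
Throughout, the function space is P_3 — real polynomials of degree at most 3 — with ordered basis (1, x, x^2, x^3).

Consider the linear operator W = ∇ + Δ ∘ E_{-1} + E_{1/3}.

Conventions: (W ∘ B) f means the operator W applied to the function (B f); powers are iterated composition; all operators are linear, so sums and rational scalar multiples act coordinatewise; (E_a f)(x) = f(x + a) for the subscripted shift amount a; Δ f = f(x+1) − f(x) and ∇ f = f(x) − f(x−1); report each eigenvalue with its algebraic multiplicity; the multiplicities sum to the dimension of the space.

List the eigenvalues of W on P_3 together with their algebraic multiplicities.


image of 1: 1
image of x: x + 7/3
image of x^2: x^2 + (14/3)x - 17/9
image of x^3: x^3 + 7x^2 - (17/3)x + 55/27
the matrix is upper triangular; its diagonal is (1, 1, 1, 1)
for a triangular matrix the eigenvalues are the diagonal entries, with algebraic multiplicity their repetition count

λ = 1 (multiplicity 4)


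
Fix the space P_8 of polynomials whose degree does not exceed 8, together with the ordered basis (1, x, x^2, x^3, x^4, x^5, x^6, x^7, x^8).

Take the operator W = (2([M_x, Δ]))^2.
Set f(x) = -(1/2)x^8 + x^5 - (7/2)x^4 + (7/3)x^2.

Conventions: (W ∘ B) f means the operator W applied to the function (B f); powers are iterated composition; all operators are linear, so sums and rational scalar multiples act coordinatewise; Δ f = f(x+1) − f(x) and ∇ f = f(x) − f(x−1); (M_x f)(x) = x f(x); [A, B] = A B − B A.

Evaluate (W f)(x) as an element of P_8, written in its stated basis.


Δ f = -4x^7 - 14x^6 - 28x^5 - 30x^4 - 32x^3 - 25x^2 - (25/3)x - 2/3
M_x Δ f = -4x^8 - 14x^7 - 28x^6 - 30x^5 - 32x^4 - 25x^3 - (25/3)x^2 - (2/3)x
M_x f = -(1/2)x^9 + x^6 - (7/2)x^5 + (7/3)x^3
Δ M_x f = -(9/2)x^8 - 18x^7 - 42x^6 - 57x^5 - (131/2)x^4 - 57x^3 - 31x^2 - 9x - 2/3
[M_x, Δ] f = (1/2)x^8 + 4x^7 + 14x^6 + 27x^5 + (67/2)x^4 + 32x^3 + (68/3)x^2 + (25/3)x + 2/3
(2([M_x, Δ])) f = x^8 + 8x^7 + 28x^6 + 54x^5 + 67x^4 + 64x^3 + (136/3)x^2 + (50/3)x + 4/3
Δ (2([M_x, Δ])) f = 8x^7 + 84x^6 + 392x^5 + 1040x^4 + 1704x^3 + 1750x^2 + (3158/3)x + 284
M_x Δ (2([M_x, Δ])) f = 8x^8 + 84x^7 + 392x^6 + 1040x^5 + 1704x^4 + 1750x^3 + (3158/3)x^2 + 284x
M_x (2([M_x, Δ])) f = x^9 + 8x^8 + 28x^7 + 54x^6 + 67x^5 + 64x^4 + (136/3)x^3 + (50/3)x^2 + (4/3)x
Δ M_x (2([M_x, Δ])) f = 9x^8 + 100x^7 + 504x^6 + 1486x^5 + 2811x^4 + 3518x^3 + 2848x^2 + (4060/3)x + 856/3
[M_x, Δ] (2([M_x, Δ])) f = -x^8 - 16x^7 - 112x^6 - 446x^5 - 1107x^4 - 1768x^3 - (5386/3)x^2 - (3208/3)x - 856/3
(2([M_x, Δ])) (2([M_x, Δ])) f = -2x^8 - 32x^7 - 224x^6 - 892x^5 - 2214x^4 - 3536x^3 - (10772/3)x^2 - (6416/3)x - 1712/3

g(x) = -2x^8 - 32x^7 - 224x^6 - 892x^5 - 2214x^4 - 3536x^3 - (10772/3)x^2 - (6416/3)x - 1712/3


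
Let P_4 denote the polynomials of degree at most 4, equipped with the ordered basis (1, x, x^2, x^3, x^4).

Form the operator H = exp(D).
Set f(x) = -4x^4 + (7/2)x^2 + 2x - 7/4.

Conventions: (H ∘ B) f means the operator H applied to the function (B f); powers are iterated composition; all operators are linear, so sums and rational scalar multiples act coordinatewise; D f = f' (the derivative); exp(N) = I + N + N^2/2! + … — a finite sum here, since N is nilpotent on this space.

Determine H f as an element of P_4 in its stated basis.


order-1 term: -16x^3 + 7x + 2
order-2 term: -24x^2 + 7/2
order-3 term: -16x
order-4 term: -4
the series for exp(D) f terminates at order 4
exp(D) f = -4x^4 - 16x^3 - (41/2)x^2 - 7x - 1/4

g(x) = -4x^4 - 16x^3 - (41/2)x^2 - 7x - 1/4


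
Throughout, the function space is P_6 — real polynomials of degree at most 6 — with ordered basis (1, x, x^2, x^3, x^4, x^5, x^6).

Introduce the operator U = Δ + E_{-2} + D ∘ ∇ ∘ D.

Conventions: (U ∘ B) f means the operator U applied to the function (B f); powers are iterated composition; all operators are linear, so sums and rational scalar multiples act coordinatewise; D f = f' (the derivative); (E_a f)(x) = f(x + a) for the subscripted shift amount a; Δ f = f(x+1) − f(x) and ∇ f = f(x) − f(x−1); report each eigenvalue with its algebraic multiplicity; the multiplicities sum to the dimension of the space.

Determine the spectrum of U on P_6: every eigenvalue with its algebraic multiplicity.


image of 1: 1
image of x: x - 1
image of x^2: x^2 - 2x + 5
image of x^3: x^3 - 3x^2 + 15x - 1
image of x^4: x^4 - 4x^3 + 30x^2 - 4x + 5
image of x^5: x^5 - 5x^4 + 50x^3 - 10x^2 + 25x - 11
image of x^6: x^6 - 6x^5 + 75x^4 - 20x^3 + 75x^2 - 66x + 35
the matrix is upper triangular; its diagonal is (1, 1, 1, 1, 1, 1, 1)
for a triangular matrix the eigenvalues are the diagonal entries, with algebraic multiplicity their repetition count

λ = 1 (multiplicity 7)


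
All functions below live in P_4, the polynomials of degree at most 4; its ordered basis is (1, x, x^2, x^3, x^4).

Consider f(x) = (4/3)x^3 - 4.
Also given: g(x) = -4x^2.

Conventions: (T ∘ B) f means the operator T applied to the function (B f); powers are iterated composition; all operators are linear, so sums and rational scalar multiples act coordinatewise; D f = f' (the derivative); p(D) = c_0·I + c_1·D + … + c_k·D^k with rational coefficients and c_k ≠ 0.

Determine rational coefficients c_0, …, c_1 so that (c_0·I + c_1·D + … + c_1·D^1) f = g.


c_0 = 0, c_1 = -1

D^0 f = (4/3)x^3 - 4
D^1 f = 4x^2
matching coefficients of g against c_0 f + c_1 Df + … from the top degree down determines the c_i
solution: c_0 = 0, c_1 = -1


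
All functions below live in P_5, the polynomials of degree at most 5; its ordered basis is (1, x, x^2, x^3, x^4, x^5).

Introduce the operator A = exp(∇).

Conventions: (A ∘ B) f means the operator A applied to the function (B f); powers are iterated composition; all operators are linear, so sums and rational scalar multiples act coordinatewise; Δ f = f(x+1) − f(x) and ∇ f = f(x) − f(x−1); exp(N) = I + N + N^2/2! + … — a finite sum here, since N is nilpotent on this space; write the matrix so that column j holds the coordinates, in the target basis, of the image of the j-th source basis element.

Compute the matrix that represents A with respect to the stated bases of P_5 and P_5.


image of 1: 1
image of x: x + 1
image of x^2: x^2 + 2x
image of x^3: x^3 + 3x^2 - 1
image of x^4: x^4 + 4x^3 - 4x + 1
image of x^5: x^5 + 5x^4 - 10x^2 + 5x + 2
each image's coordinates form column j of the matrix

the matrix is [[1, 1, 0, -1, 1, 2]; [0, 1, 2, 0, -4, 5]; [0, 0, 1, 3, 0, -10]; [0, 0, 0, 1, 4, 0]; [0, 0, 0, 0, 1, 5]; [0, 0, 0, 0, 0, 1]] (rows listed top to bottom)


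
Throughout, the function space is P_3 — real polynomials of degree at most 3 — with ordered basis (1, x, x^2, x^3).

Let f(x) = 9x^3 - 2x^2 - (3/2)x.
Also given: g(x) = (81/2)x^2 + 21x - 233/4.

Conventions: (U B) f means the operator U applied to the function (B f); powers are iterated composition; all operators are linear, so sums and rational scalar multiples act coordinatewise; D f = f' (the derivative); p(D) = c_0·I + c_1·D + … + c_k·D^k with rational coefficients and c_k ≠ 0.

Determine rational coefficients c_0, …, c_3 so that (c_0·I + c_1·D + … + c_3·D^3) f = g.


D^0 f = 9x^3 - 2x^2 - (3/2)x
D^1 f = 27x^2 - 4x - 3/2
D^2 f = 54x - 4
D^3 f = 54
matching coefficients of g against c_0 f + c_1 Df + … from the top degree down determines the c_i
solution: c_0 = 0, c_1 = 3/2, c_2 = 1/2, c_3 = -1

p(D) = (3/2)·D + (1/2)·D^2 − D^3, i.e. c_0 = 0, c_1 = 3/2, c_2 = 1/2, c_3 = -1


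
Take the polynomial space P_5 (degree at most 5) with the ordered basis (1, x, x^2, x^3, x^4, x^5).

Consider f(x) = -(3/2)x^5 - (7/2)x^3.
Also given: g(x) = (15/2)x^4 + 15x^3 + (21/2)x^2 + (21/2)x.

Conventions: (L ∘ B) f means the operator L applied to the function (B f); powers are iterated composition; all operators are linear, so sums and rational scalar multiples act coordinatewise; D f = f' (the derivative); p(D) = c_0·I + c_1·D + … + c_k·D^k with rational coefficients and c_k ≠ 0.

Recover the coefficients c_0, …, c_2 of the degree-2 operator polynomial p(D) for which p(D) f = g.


c_0 = 0, c_1 = -1, c_2 = -1/2

D^0 f = -(3/2)x^5 - (7/2)x^3
D^1 f = -(15/2)x^4 - (21/2)x^2
D^2 f = -30x^3 - 21x
matching coefficients of g against c_0 f + c_1 Df + … from the top degree down determines the c_i
solution: c_0 = 0, c_1 = -1, c_2 = -1/2


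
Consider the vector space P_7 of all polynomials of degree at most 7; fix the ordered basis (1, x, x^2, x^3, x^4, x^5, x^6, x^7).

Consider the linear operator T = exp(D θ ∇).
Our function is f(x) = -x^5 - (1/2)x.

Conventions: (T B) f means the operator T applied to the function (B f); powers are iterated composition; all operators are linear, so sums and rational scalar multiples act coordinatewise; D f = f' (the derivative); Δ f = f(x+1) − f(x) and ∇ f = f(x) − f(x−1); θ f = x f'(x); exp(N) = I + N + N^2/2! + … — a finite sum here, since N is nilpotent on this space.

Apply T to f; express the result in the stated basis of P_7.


the result is g(x) = -x^5 - 80x^3 + 90x^2 - (1041/2)x + 215

order-1 term: -80x^3 + 90x^2 - 40x + 5
order-2 term: -480x + 210
the series for exp(D θ ∇) f terminates at order 2
exp(D θ ∇) f = -x^5 - 80x^3 + 90x^2 - (1041/2)x + 215


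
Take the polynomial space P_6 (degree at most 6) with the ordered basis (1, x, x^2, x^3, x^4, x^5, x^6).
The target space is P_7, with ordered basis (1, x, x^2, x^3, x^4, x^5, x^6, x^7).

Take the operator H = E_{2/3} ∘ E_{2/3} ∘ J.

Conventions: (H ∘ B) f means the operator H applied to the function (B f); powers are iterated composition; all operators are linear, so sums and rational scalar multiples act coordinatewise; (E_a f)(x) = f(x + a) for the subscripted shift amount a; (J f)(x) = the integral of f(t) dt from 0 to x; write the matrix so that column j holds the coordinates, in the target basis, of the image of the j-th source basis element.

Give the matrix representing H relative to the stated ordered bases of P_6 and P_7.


the matrix is [[4/3, 8/9, 64/81, 64/81, 1024/1215, 2048/2187, 16384/15309]; [1, 4/3, 16/9, 64/27, 256/81, 1024/243, 4096/729]; [0, 1/2, 4/3, 8/3, 128/27, 640/81, 1024/81]; [0, 0, 1/3, 4/3, 32/9, 640/81, 1280/81]; [0, 0, 0, 1/4, 4/3, 40/9, 320/27]; [0, 0, 0, 0, 1/5, 4/3, 16/3]; [0, 0, 0, 0, 0, 1/6, 4/3]; [0, 0, 0, 0, 0, 0, 1/7]] (rows listed top to bottom)

image of 1: x + 4/3
image of x: (1/2)x^2 + (4/3)x + 8/9
image of x^2: (1/3)x^3 + (4/3)x^2 + (16/9)x + 64/81
image of x^3: (1/4)x^4 + (4/3)x^3 + (8/3)x^2 + (64/27)x + 64/81
image of x^4: (1/5)x^5 + (4/3)x^4 + (32/9)x^3 + (128/27)x^2 + (256/81)x + 1024/1215
image of x^5: (1/6)x^6 + (4/3)x^5 + (40/9)x^4 + (640/81)x^3 + (640/81)x^2 + (1024/243)x + 2048/2187
image of x^6: (1/7)x^7 + (4/3)x^6 + (16/3)x^5 + (320/27)x^4 + (1280/81)x^3 + (1024/81)x^2 + (4096/729)x + 16384/15309
each image's coordinates form column j of the matrix


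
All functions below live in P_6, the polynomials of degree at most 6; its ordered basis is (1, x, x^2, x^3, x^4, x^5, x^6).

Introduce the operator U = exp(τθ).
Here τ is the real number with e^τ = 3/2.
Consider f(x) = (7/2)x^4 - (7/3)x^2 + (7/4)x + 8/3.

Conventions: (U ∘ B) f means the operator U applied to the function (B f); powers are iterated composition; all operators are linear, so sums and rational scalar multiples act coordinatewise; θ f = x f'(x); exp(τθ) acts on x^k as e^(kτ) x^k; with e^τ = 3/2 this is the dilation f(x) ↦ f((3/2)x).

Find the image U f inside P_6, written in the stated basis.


the image equals g(x) = (567/32)x^4 - (21/4)x^2 + (21/8)x + 8/3

exp(τθ) x^k = e^(kτ) x^k; with e^τ = 3/2 this sends x^k to (3/2)^k x^k
x ↦ 3/2 x
x^2 ↦ 9/4 x^2
x^4 ↦ 81/16 x^4
applying this coordinatewise to f: exp(τθ) f = (567/32)x^4 - (21/4)x^2 + (21/8)x + 8/3


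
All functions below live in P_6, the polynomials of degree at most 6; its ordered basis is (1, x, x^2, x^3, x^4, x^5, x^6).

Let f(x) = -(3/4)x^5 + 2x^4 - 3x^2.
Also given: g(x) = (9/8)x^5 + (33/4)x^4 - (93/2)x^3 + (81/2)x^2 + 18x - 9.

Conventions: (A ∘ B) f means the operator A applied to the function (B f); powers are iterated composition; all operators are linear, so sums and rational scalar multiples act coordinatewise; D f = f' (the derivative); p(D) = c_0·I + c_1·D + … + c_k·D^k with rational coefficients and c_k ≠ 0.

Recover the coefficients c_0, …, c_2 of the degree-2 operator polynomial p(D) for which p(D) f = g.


D^0 f = -(3/4)x^5 + 2x^4 - 3x^2
D^1 f = -(15/4)x^4 + 8x^3 - 6x
D^2 f = -15x^3 + 24x^2 - 6
matching coefficients of g against c_0 f + c_1 Df + … from the top degree down determines the c_i
solution: c_0 = -3/2, c_1 = -3, c_2 = 3/2

c_0 = -3/2, c_1 = -3, c_2 = 3/2
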